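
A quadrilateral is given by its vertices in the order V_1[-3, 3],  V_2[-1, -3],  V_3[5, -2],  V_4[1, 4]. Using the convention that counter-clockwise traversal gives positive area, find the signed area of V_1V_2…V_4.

Apply the surveyor's formula: 2A = Σ (x_i·y_{i+1} − x_{i+1}·y_i), indices taken mod 4.
V_1→V_2: (-3)(-3) − (-1)(3) = 12
V_2→V_3: (-1)(-2) − (5)(-3) = 17
V_3→V_4: (5)(4) − (1)(-2) = 22
V_4→V_1: (1)(3) − (-3)(4) = 15
Σ = 66
Signed area = Σ/2 = 33 (positive ⇒ counter-clockwise traversal).

33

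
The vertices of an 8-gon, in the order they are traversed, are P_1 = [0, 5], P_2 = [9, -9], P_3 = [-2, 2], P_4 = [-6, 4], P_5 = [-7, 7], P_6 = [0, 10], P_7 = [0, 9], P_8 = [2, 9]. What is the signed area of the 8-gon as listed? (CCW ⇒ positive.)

-66.5

Apply the shoelace formula: 2A = Σ (x_i·y_{i+1} − x_{i+1}·y_i), indices taken mod 8.
P_1→P_2: (0)(-9) − (9)(5) = -45
P_2→P_3: (9)(2) − (-2)(-9) = 0
P_3→P_4: (-2)(4) − (-6)(2) = 4
P_4→P_5: (-6)(7) − (-7)(4) = -14
P_5→P_6: (-7)(10) − (0)(7) = -70
P_6→P_7: (0)(9) − (0)(10) = 0
P_7→P_8: (0)(9) − (2)(9) = -18
P_8→P_1: (2)(5) − (0)(9) = 10
Σ = -133
Signed area = Σ/2 = -66.5 (negative ⇒ clockwise traversal).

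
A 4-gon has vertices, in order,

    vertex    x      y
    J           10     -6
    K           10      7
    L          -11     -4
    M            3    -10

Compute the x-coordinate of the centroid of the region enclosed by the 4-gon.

Apply the surveyor's formula. First the cross-terms c_i = x_i·y_{i+1} − x_{i+1}·y_i:
  130, 37, 122, 82  ⇒  2A = 371, A = 185.5.
Then Σ (x_i + x_{i+1})·c_i = 2653, so x̄ = 2653 / (6·185.5) = 379/159.

379/159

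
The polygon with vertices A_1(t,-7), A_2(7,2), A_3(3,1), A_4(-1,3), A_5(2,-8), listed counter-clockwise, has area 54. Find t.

Write out the shoelace sum; only the two edges meeting at A_1 involve t:
2·Area = [(2·(-7) − t·(-8)) + (t·2 − 7·(-7))] + 13
       = 10·t + 48 = 108
⇒ t = 6.

6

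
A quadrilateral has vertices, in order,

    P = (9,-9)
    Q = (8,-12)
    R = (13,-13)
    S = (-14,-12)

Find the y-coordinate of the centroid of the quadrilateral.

Apply the shoelace (surveyor's) formula. First the cross-terms c_i = x_i·y_{i+1} − x_{i+1}·y_i:
  -36, 52, -338, 234  ⇒  2A = -88, A = -44.
Then Σ (y_i + y_{i+1})·c_i = 2992, so ȳ = 2992 / (6·(-44)) = -34/3.

-34/3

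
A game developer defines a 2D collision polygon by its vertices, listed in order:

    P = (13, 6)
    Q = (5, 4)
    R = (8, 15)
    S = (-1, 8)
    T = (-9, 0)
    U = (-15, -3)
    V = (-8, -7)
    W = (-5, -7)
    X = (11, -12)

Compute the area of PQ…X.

Σ = (22) + (43) + (79) + (72) + (27) + (81) + (21) + (137) + (222) = 704
Area = |Σ|/2 = 352.

352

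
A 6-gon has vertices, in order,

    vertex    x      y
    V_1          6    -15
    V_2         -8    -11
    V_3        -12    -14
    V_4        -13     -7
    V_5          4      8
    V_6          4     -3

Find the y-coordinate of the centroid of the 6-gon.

-1309/233

Apply the shoelace (surveyor's) formula. First the cross-terms c_i = x_i·y_{i+1} − x_{i+1}·y_i:
  -186, -20, -98, -76, -44, -42  ⇒  2A = -466, A = -233.
Then Σ (y_i + y_{i+1})·c_i = 7854, so ȳ = 7854 / (6·(-233)) = -1309/233.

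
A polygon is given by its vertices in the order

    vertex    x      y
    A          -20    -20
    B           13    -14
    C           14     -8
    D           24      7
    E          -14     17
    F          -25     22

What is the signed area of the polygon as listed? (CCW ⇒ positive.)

Cross-terms: 540, 92, 290, 506, 117, 940  ⇒  Σ = 2485
Signed area = Σ/2 = 1242.5 (positive ⇒ counter-clockwise traversal).

1242.5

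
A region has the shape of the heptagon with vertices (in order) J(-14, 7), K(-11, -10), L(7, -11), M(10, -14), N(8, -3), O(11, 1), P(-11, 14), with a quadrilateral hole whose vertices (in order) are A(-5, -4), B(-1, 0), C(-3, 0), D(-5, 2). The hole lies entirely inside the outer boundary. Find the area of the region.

403.5

Outer boundary:
J→K: (-14)(-10) − (-11)(7) = 217
K→L: (-11)(-11) − (7)(-10) = 191
L→M: (7)(-14) − (10)(-11) = 12
M→N: (10)(-3) − (8)(-14) = 82
N→O: (8)(1) − (11)(-3) = 41
O→P: (11)(14) − (-11)(1) = 165
P→J: (-11)(7) − (-14)(14) = 119
Σ = 827
Area = |Σ|/2 = 413.5.
Hole:
Apply the shoelace (surveyor's) formula: 2A = Σ (x_i·y_{i+1} − x_{i+1}·y_i), indices taken mod 4.
Cross-terms: -4, 0, -6, 30  ⇒  Σ = 20
Area = |Σ|/2 = 10.
Net area = 413.5 − 10 = 403.5.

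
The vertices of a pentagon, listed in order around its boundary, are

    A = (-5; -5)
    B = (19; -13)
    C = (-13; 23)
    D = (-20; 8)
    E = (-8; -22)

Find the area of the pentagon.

Apply the shoelace (surveyor's) formula: 2A = Σ (x_i·y_{i+1} − x_{i+1}·y_i), indices taken mod 5.
Σ = (160) + (268) + (356) + (504) + (-70) = 1218
Area = |Σ|/2 = 609.

609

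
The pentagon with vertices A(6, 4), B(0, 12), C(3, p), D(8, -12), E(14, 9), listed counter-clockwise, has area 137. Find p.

-4

The doubled signed area Σ (x_i y_{i+1} − x_{i+1} y_i) is linear in p.
With p=0 it equals 242; the coefficient of p is -8 (from the two edges through C).
So -8·p + 242 = 2·137 = 274 ⇒ p = -4.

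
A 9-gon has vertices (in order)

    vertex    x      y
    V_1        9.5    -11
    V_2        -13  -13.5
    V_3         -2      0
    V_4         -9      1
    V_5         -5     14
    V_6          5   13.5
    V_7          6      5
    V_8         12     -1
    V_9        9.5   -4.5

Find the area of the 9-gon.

Apply the shoelace (surveyor's) formula: 2A = Σ (x_i·y_{i+1} − x_{i+1}·y_i), indices taken mod 9.
Σ = (-271.25) + (-27) + (-2) + (-121) + (-137.5) + (-56) + (-66) + (-44.5) + (-61.75) = -787
Area = |Σ|/2 = 393.5.

393.5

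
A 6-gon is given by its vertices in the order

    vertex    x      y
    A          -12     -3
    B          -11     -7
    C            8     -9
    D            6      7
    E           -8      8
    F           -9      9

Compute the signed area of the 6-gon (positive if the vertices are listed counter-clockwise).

277.5

Apply the shoelace formula: 2A = Σ (x_i·y_{i+1} − x_{i+1}·y_i), indices taken mod 6.
Cross-terms: 51, 155, 110, 104, 0, 135  ⇒  Σ = 555
Signed area = Σ/2 = 277.5 (positive ⇒ counter-clockwise traversal).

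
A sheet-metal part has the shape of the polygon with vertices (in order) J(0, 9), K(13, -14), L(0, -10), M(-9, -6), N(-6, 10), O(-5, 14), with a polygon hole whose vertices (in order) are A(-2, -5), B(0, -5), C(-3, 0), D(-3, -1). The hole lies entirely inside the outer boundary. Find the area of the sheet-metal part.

Outer boundary:
Cross-terms: -117, -130, -90, -126, -34, -45  ⇒  Σ = -542
Area = |Σ|/2 = 271.
Hole:
Apply the shoelace (surveyor's) formula: 2A = Σ (x_i·y_{i+1} − x_{i+1}·y_i), indices taken mod 4.
Σ = (10) + (-15) + (3) + (13) = 11
Area = |Σ|/2 = 5.5.
Net area = 271 − 5.5 = 265.5.

265.5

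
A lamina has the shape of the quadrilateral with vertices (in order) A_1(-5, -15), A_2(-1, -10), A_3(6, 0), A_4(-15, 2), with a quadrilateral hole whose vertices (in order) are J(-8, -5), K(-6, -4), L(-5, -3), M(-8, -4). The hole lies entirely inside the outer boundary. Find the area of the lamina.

169

Outer boundary:
Apply the shoelace formula: 2A = Σ (x_i·y_{i+1} − x_{i+1}·y_i), indices taken mod 4.
Σ = (35) + (60) + (12) + (235) = 342
Area = |Σ|/2 = 171.
Hole:
Cross-terms: 2, -2, -4, 8  ⇒  Σ = 4
Area = |Σ|/2 = 2.
Net area = 171 − 2 = 169.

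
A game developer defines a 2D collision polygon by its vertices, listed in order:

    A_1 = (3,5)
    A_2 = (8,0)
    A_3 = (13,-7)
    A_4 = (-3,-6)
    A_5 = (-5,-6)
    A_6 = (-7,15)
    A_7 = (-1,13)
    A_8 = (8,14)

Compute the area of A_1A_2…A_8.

Apply the shoelace formula: 2A = Σ (x_i·y_{i+1} − x_{i+1}·y_i), indices taken mod 8.
Cross-terms: -40, -56, -99, -12, -117, -76, -118, -2  ⇒  Σ = -520
Area = |Σ|/2 = 260.

260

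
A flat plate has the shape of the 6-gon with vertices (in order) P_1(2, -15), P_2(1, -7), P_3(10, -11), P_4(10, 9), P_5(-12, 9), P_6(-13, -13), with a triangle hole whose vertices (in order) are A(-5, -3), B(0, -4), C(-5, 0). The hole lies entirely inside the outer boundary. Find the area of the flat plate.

468.5

Outer boundary:
Apply the shoelace (surveyor's) formula: 2A = Σ (x_i·y_{i+1} − x_{i+1}·y_i), indices taken mod 6.
Σ = (1) + (59) + (200) + (198) + (273) + (221) = 952
Area = |Σ|/2 = 476.
Hole:
Σ = (20) + (-20) + (15) = 15
Area = |Σ|/2 = 7.5.
Net area = 476 − 7.5 = 468.5.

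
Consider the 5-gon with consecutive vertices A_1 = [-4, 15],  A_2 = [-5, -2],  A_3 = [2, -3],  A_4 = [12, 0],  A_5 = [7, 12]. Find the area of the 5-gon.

217.5

Apply Gauss's area formula: 2A = Σ (x_i·y_{i+1} − x_{i+1}·y_i), indices taken mod 5.
Σ = (83) + (19) + (36) + (144) + (153) = 435
Area = |Σ|/2 = 217.5.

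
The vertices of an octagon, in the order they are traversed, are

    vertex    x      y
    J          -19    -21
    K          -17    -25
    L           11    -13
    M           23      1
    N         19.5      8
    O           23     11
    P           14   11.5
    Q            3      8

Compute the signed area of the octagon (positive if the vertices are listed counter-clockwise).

698

Cross-terms: 118, 496, 310, 164.5, 30.5, 110.5, 77.5, 89  ⇒  Σ = 1396
Signed area = Σ/2 = 698 (positive ⇒ counter-clockwise traversal).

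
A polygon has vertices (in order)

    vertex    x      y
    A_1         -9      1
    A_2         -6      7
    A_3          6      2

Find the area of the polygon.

A_1→A_2: (-9)(7) − (-6)(1) = -57
A_2→A_3: (-6)(2) − (6)(7) = -54
A_3→A_1: (6)(1) − (-9)(2) = 24
Σ = -87
Area = |Σ|/2 = 43.5.

43.5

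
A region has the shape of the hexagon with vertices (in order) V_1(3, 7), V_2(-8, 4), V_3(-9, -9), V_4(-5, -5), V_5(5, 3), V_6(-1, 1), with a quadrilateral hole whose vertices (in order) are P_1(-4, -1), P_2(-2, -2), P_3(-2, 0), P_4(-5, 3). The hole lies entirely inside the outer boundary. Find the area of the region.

Outer boundary:
V_1→V_2: (3)(4) − (-8)(7) = 68
V_2→V_3: (-8)(-9) − (-9)(4) = 108
V_3→V_4: (-9)(-5) − (-5)(-9) = 0
V_4→V_5: (-5)(3) − (5)(-5) = 10
V_5→V_6: (5)(1) − (-1)(3) = 8
V_6→V_1: (-1)(7) − (3)(1) = -10
Σ = 184
Area = |Σ|/2 = 92.
Hole:
Apply the surveyor's formula: 2A = Σ (x_i·y_{i+1} − x_{i+1}·y_i), indices taken mod 4.
P_1→P_2: (-4)(-2) − (-2)(-1) = 6
P_2→P_3: (-2)(0) − (-2)(-2) = -4
P_3→P_4: (-2)(3) − (-5)(0) = -6
P_4→P_1: (-5)(-1) − (-4)(3) = 17
Σ = 13
Area = |Σ|/2 = 6.5.
Net area = 92 − 6.5 = 85.5.

85.5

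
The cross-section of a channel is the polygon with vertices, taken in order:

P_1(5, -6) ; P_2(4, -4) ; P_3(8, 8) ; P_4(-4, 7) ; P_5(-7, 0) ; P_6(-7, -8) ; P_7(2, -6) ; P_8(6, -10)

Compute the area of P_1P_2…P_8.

P_1→P_2: (5)(-4) − (4)(-6) = 4
P_2→P_3: (4)(8) − (8)(-4) = 64
P_3→P_4: (8)(7) − (-4)(8) = 88
P_4→P_5: (-4)(0) − (-7)(7) = 49
P_5→P_6: (-7)(-8) − (-7)(0) = 56
P_6→P_7: (-7)(-6) − (2)(-8) = 58
P_7→P_8: (2)(-10) − (6)(-6) = 16
P_8→P_1: (6)(-6) − (5)(-10) = 14
Σ = 349
Area = |Σ|/2 = 174.5.

174.5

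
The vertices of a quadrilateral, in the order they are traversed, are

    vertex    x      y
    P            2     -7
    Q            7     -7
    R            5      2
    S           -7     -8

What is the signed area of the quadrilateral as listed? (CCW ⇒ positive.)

Apply the shoelace formula: 2A = Σ (x_i·y_{i+1} − x_{i+1}·y_i), indices taken mod 4.
Cross-terms: 35, 49, -26, 65  ⇒  Σ = 123
Signed area = Σ/2 = 61.5 (positive ⇒ counter-clockwise traversal).

61.5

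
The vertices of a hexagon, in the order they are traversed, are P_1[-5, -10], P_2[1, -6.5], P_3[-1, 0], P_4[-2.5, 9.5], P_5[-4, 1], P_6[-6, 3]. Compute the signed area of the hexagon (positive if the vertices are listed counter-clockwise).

65.5

Apply the surveyor's formula: 2A = Σ (x_i·y_{i+1} − x_{i+1}·y_i), indices taken mod 6.
P_1→P_2: (-5)(-6.5) − (1)(-10) = 42.5
P_2→P_3: (1)(0) − (-1)(-6.5) = -6.5
P_3→P_4: (-1)(9.5) − (-2.5)(0) = -9.5
P_4→P_5: (-2.5)(1) − (-4)(9.5) = 35.5
P_5→P_6: (-4)(3) − (-6)(1) = -6
P_6→P_1: (-6)(-10) − (-5)(3) = 75
Σ = 131
Signed area = Σ/2 = 65.5 (positive ⇒ counter-clockwise traversal).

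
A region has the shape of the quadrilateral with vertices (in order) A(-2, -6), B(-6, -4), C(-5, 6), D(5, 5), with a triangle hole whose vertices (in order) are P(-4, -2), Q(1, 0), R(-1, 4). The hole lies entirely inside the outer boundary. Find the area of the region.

67.5

Outer boundary:
Apply the shoelace formula: 2A = Σ (x_i·y_{i+1} − x_{i+1}·y_i), indices taken mod 4.
Σ = (-28) + (-56) + (-55) + (-20) = -159
Area = |Σ|/2 = 79.5.
Hole:
Apply the shoelace formula: 2A = Σ (x_i·y_{i+1} − x_{i+1}·y_i), indices taken mod 3.
Σ = (2) + (4) + (18) = 24
Area = |Σ|/2 = 12.
Net area = 79.5 − 12 = 67.5.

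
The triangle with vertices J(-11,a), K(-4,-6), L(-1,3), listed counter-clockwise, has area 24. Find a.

The doubled signed area Σ (x_i y_{i+1} − x_{i+1} y_i) is linear in a.
With a=0 it equals 81; the coefficient of a is 3 (from the two edges through J).
So 3·a + 81 = 2·24 = 48 ⇒ a = -11.

-11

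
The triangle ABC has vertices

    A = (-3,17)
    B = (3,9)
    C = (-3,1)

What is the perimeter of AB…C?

36

|AB| = √((6)² + (-8)²) = √100 = 10
|BC| = √((-6)² + (-8)²) = √100 = 10
|CA| = √((0)² + (16)²) = √256 = 16
Perimeter = 10 + 10 + 16 = 36.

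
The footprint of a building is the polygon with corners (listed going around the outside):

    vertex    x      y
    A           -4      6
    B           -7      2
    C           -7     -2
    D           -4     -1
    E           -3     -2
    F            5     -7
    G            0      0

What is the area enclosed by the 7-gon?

48.5

Apply the surveyor's formula: 2A = Σ (x_i·y_{i+1} − x_{i+1}·y_i), indices taken mod 7.
Σ = (34) + (28) + (-1) + (5) + (31) + (0) + (0) = 97
Area = |Σ|/2 = 48.5.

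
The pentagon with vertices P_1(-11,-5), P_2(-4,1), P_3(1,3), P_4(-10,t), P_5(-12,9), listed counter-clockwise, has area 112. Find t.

13

The doubled signed area Σ (x_i y_{i+1} − x_{i+1} y_i) is linear in t.
With t=0 it equals 55; the coefficient of t is 13 (from the two edges through P_4).
So 13·t + 55 = 2·112 = 224 ⇒ t = 13.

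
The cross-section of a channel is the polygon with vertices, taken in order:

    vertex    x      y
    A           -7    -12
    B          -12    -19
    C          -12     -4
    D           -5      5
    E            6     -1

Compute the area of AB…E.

Cross-terms: -11, -180, -80, -25, -79  ⇒  Σ = -375
Area = |Σ|/2 = 187.5.

187.5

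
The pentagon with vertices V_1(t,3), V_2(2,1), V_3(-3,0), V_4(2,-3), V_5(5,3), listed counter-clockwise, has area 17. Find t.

4

The doubled signed area Σ (x_i y_{i+1} − x_{i+1} y_i) is linear in t.
With t=0 it equals 42; the coefficient of t is -2 (from the two edges through V_1).
So -2·t + 42 = 2·17 = 34 ⇒ t = 4.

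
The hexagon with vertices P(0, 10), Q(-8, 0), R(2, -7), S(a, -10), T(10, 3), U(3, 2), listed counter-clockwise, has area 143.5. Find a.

3

Write out the shoelace sum; only the two edges meeting at S involve a:
2·Area = [(2·(-10) − a·(-7)) + (a·3 − 10·(-10))] + 177
       = 10·a + 257 = 287
⇒ a = 3.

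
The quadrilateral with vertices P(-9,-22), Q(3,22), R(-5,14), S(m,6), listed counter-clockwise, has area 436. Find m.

The doubled signed area Σ (x_i y_{i+1} − x_{i+1} y_i) is linear in m.
With m=0 it equals 44; the coefficient of m is -36 (from the two edges through S).
So -36·m + 44 = 2·436 = 872 ⇒ m = -23.

-23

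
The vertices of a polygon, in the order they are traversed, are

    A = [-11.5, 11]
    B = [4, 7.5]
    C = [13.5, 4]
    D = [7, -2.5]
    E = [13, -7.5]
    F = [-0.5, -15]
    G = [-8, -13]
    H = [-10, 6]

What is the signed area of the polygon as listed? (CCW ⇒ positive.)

-414.25

Apply the shoelace formula: 2A = Σ (x_i·y_{i+1} − x_{i+1}·y_i), indices taken mod 8.
A→B: (-11.5)(7.5) − (4)(11) = -130.25
B→C: (4)(4) − (13.5)(7.5) = -85.25
C→D: (13.5)(-2.5) − (7)(4) = -61.75
D→E: (7)(-7.5) − (13)(-2.5) = -20
E→F: (13)(-15) − (-0.5)(-7.5) = -198.75
F→G: (-0.5)(-13) − (-8)(-15) = -113.5
G→H: (-8)(6) − (-10)(-13) = -178
H→A: (-10)(11) − (-11.5)(6) = -41
Σ = -828.5
Signed area = Σ/2 = -414.25 (negative ⇒ clockwise traversal).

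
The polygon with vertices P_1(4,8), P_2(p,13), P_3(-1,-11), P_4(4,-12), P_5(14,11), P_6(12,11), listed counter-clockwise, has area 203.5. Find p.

0

Write out the shoelace sum; only the two edges meeting at P_2 involve p:
2·Area = [(4·13 − p·8) + (p·(-11) − (-1)·13)] + 342
       = -19·p + 407 = 407
⇒ p = 0.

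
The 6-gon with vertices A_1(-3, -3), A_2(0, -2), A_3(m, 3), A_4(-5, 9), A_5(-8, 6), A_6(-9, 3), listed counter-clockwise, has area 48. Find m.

-3

Write out the shoelace sum; only the two edges meeting at A_3 involve m:
2·Area = [(0·3 − m·(-2)) + (m·9 − (-5)·3)] + 114
       = 11·m + 129 = 96
⇒ m = -3.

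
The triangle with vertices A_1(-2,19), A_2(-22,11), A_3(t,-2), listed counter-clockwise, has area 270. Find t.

The doubled signed area Σ (x_i y_{i+1} − x_{i+1} y_i) is linear in t.
With t=0 it equals 436; the coefficient of t is 8 (from the two edges through A_3).
So 8·t + 436 = 2·270 = 540 ⇒ t = 13.

13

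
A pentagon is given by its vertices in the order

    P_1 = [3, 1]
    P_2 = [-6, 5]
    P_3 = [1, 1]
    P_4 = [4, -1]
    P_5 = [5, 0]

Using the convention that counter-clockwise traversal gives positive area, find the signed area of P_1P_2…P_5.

Σ = (21) + (-11) + (-5) + (5) + (5) = 15
Signed area = Σ/2 = 7.5 (positive ⇒ counter-clockwise traversal).

7.5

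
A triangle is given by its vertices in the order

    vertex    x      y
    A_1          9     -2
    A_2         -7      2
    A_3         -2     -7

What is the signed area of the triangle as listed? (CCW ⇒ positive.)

62

Cross-terms: 4, 53, 67  ⇒  Σ = 124
Signed area = Σ/2 = 62 (positive ⇒ counter-clockwise traversal).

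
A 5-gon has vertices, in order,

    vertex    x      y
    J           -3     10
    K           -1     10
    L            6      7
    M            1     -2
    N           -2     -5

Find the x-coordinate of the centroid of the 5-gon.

34/75

Apply the shoelace formula. First the cross-terms c_i = x_i·y_{i+1} − x_{i+1}·y_i:
  -20, -67, -19, -9, -35  ⇒  2A = -150, A = -75.
Then Σ (x_i + x_{i+1})·c_i = -204, so x̄ = -204 / (6·(-75)) = 34/75.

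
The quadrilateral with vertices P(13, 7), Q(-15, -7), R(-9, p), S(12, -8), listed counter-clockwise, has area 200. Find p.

-7

The doubled signed area Σ (x_i y_{i+1} − x_{i+1} y_i) is linear in p.
With p=0 it equals 211; the coefficient of p is -27 (from the two edges through R).
So -27·p + 211 = 2·200 = 400 ⇒ p = -7.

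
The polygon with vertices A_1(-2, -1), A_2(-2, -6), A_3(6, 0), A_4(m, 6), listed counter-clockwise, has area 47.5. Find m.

The doubled signed area Σ (x_i y_{i+1} − x_{i+1} y_i) is linear in m.
With m=0 it equals 94; the coefficient of m is -1 (from the two edges through A_4).
So -1·m + 94 = 2·47.5 = 95 ⇒ m = -1.

-1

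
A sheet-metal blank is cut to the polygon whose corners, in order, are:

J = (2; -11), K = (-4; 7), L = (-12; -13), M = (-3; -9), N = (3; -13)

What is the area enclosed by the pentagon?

Cross-terms: -30, 136, 69, 66, -7  ⇒  Σ = 234
Area = |Σ|/2 = 117.

117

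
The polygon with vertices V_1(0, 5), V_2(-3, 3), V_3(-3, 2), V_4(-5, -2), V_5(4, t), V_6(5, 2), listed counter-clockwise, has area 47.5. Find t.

-2

Write out the shoelace sum; only the two edges meeting at V_5 involve t:
2·Area = [((-5)·t − 4·(-2)) + (4·2 − 5·t)] + 59
       = -10·t + 75 = 95
⇒ t = -2.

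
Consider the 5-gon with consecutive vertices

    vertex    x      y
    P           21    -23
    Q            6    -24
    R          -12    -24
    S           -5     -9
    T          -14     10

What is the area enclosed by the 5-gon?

Cross-terms: -366, -432, -12, -176, 112  ⇒  Σ = -874
Area = |Σ|/2 = 437.

437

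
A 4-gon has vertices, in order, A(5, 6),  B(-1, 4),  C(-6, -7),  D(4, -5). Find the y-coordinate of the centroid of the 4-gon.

-40/41

Apply the shoelace (surveyor's) formula. First the cross-terms c_i = x_i·y_{i+1} − x_{i+1}·y_i:
  26, 31, 58, 49  ⇒  2A = 164, A = 82.
Then Σ (y_i + y_{i+1})·c_i = -480, so ȳ = -480 / (6·82) = -40/41.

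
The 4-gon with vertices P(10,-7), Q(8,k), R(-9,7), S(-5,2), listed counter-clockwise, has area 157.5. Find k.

9

The doubled signed area Σ (x_i y_{i+1} − x_{i+1} y_i) is linear in k.
With k=0 it equals 144; the coefficient of k is 19 (from the two edges through Q).
So 19·k + 144 = 2·157.5 = 315 ⇒ k = 9.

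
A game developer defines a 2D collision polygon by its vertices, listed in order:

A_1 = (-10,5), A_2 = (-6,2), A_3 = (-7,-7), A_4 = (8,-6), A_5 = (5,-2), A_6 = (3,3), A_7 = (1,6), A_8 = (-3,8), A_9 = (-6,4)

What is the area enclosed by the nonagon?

143

Apply the shoelace (surveyor's) formula: 2A = Σ (x_i·y_{i+1} − x_{i+1}·y_i), indices taken mod 9.
Σ = (10) + (56) + (98) + (14) + (21) + (15) + (26) + (36) + (10) = 286
Area = |Σ|/2 = 143.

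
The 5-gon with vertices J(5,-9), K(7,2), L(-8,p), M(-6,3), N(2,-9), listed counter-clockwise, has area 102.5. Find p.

5

The doubled signed area Σ (x_i y_{i+1} − x_{i+1} y_i) is linear in p.
With p=0 it equals 140; the coefficient of p is 13 (from the two edges through L).
So 13·p + 140 = 2·102.5 = 205 ⇒ p = 5.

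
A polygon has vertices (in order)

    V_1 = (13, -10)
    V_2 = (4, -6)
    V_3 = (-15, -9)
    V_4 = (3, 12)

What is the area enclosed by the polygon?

Apply the shoelace (surveyor's) formula: 2A = Σ (x_i·y_{i+1} − x_{i+1}·y_i), indices taken mod 4.
V_1→V_2: (13)(-6) − (4)(-10) = -38
V_2→V_3: (4)(-9) − (-15)(-6) = -126
V_3→V_4: (-15)(12) − (3)(-9) = -153
V_4→V_1: (3)(-10) − (13)(12) = -186
Σ = -503
Area = |Σ|/2 = 251.5.

251.5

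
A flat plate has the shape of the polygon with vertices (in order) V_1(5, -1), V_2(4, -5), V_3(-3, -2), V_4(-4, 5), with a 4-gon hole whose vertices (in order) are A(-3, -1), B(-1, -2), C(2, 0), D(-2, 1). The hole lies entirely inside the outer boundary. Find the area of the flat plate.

36

Outer boundary:
Cross-terms: -21, -23, -23, -21  ⇒  Σ = -88
Area = |Σ|/2 = 44.
Hole:
Apply the surveyor's formula: 2A = Σ (x_i·y_{i+1} − x_{i+1}·y_i), indices taken mod 4.
Σ = (5) + (4) + (2) + (5) = 16
Area = |Σ|/2 = 8.
Net area = 44 − 8 = 36.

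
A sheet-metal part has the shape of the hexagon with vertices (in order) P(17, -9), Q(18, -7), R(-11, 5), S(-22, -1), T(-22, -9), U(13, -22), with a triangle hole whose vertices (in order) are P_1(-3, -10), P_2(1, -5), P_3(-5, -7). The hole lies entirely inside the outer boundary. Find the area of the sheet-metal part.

Outer boundary:
Σ = (43) + (13) + (121) + (176) + (601) + (257) = 1211
Area = |Σ|/2 = 605.5.
Hole:
Σ = (25) + (-32) + (29) = 22
Area = |Σ|/2 = 11.
Net area = 605.5 − 11 = 594.5.

594.5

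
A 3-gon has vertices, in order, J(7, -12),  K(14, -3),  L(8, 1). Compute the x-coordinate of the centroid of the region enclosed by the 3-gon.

29/3

Apply Gauss's area formula. First the cross-terms c_i = x_i·y_{i+1} − x_{i+1}·y_i:
  147, 38, -103  ⇒  2A = 82, A = 41.
Then Σ (x_i + x_{i+1})·c_i = 2378, so x̄ = 2378 / (6·41) = 29/3.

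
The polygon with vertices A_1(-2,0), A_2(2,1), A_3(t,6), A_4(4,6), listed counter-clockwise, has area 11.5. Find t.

5

The doubled signed area Σ (x_i y_{i+1} − x_{i+1} y_i) is linear in t.
With t=0 it equals -2; the coefficient of t is 5 (from the two edges through A_3).
So 5·t + -2 = 2·11.5 = 23 ⇒ t = 5.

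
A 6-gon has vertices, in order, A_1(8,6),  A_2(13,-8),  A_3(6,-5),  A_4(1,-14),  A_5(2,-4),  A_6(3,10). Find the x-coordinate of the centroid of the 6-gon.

Apply the shoelace formula. First the cross-terms c_i = x_i·y_{i+1} − x_{i+1}·y_i:
  -142, -17, -79, 24, 32, -62  ⇒  2A = -244, A = -122.
Then Σ (x_i + x_{i+1})·c_i = -4308, so x̄ = -4308 / (6·(-122)) = 359/61.

359/61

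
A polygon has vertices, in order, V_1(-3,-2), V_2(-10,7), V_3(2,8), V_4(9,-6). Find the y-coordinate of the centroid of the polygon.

299/153

Apply the shoelace formula. First the cross-terms c_i = x_i·y_{i+1} − x_{i+1}·y_i:
  -41, -94, -84, -36  ⇒  2A = -255, A = -127.5.
Then Σ (y_i + y_{i+1})·c_i = -1495, so ȳ = -1495 / (6·(-127.5)) = 299/153.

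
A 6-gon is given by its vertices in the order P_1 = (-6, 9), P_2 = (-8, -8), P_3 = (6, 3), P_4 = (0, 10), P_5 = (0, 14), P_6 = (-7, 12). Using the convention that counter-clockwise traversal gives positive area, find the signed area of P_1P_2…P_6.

155.5

Σ = (120) + (24) + (60) + (0) + (98) + (9) = 311
Signed area = Σ/2 = 155.5 (positive ⇒ counter-clockwise traversal).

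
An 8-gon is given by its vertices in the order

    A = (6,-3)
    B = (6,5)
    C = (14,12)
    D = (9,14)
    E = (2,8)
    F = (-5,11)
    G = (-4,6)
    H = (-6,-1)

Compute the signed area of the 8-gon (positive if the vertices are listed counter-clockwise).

Σ = (48) + (2) + (88) + (44) + (62) + (14) + (40) + (24) = 322
Signed area = Σ/2 = 161 (positive ⇒ counter-clockwise traversal).

161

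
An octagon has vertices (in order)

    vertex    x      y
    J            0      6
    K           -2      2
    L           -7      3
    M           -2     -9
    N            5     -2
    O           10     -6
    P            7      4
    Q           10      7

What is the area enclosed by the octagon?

Σ = (12) + (8) + (69) + (49) + (-10) + (82) + (9) + (60) = 279
Area = |Σ|/2 = 139.5.

139.5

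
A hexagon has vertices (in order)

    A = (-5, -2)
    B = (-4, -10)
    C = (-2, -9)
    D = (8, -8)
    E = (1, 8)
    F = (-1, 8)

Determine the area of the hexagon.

138

Apply the shoelace (surveyor's) formula: 2A = Σ (x_i·y_{i+1} − x_{i+1}·y_i), indices taken mod 6.
Σ = (42) + (16) + (88) + (72) + (16) + (42) = 276
Area = |Σ|/2 = 138.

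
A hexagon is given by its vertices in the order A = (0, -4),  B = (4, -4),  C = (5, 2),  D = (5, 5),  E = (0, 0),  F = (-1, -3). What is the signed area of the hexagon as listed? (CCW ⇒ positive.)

31.5

Apply the shoelace formula: 2A = Σ (x_i·y_{i+1} − x_{i+1}·y_i), indices taken mod 6.
A→B: (0)(-4) − (4)(-4) = 16
B→C: (4)(2) − (5)(-4) = 28
C→D: (5)(5) − (5)(2) = 15
D→E: (5)(0) − (0)(5) = 0
E→F: (0)(-3) − (-1)(0) = 0
F→A: (-1)(-4) − (0)(-3) = 4
Σ = 63
Signed area = Σ/2 = 31.5 (positive ⇒ counter-clockwise traversal).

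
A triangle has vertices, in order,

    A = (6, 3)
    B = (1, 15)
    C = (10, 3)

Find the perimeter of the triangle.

|AB| = √((-5)² + (12)²) = √169 = 13
|BC| = √((9)² + (-12)²) = √225 = 15
|CA| = √((-4)² + (0)²) = √16 = 4
Perimeter = 13 + 15 + 4 = 32.

32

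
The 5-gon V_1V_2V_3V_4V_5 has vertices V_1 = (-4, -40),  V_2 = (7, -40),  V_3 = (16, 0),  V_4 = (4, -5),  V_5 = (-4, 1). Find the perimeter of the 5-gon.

|V_1V_2| = √((11)² + (0)²) = √121 = 11
|V_2V_3| = √((9)² + (40)²) = √1681 = 41
|V_3V_4| = √((-12)² + (-5)²) = √169 = 13
|V_4V_5| = √((-8)² + (6)²) = √100 = 10
|V_5V_1| = √((0)² + (-41)²) = √1681 = 41
Perimeter = 11 + 41 + 13 + 10 + 41 = 116.

116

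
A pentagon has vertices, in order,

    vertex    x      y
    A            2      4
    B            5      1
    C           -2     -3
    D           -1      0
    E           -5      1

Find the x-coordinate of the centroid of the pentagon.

Apply the shoelace (surveyor's) formula. First the cross-terms c_i = x_i·y_{i+1} − x_{i+1}·y_i:
  -18, -13, -3, -1, -22  ⇒  2A = -57, A = -28.5.
Then Σ (x_i + x_{i+1})·c_i = -84, so x̄ = -84 / (6·(-28.5)) = 28/57.

28/57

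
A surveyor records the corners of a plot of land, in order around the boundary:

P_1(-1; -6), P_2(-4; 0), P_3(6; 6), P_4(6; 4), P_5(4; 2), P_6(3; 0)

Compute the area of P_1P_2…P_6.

44

Apply the shoelace (surveyor's) formula: 2A = Σ (x_i·y_{i+1} − x_{i+1}·y_i), indices taken mod 6.
P_1→P_2: (-1)(0) − (-4)(-6) = -24
P_2→P_3: (-4)(6) − (6)(0) = -24
P_3→P_4: (6)(4) − (6)(6) = -12
P_4→P_5: (6)(2) − (4)(4) = -4
P_5→P_6: (4)(0) − (3)(2) = -6
P_6→P_1: (3)(-6) − (-1)(0) = -18
Σ = -88
Area = |Σ|/2 = 44.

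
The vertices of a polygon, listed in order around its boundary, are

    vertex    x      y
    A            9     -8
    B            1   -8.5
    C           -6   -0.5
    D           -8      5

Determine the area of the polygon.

67.5

Apply Gauss's area formula: 2A = Σ (x_i·y_{i+1} − x_{i+1}·y_i), indices taken mod 4.
A→B: (9)(-8.5) − (1)(-8) = -68.5
B→C: (1)(-0.5) − (-6)(-8.5) = -51.5
C→D: (-6)(5) − (-8)(-0.5) = -34
D→A: (-8)(-8) − (9)(5) = 19
Σ = -135
Area = |Σ|/2 = 67.5.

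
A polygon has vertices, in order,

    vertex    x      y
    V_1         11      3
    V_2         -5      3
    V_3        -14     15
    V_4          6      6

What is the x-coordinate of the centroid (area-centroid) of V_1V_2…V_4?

Apply the surveyor's formula. First the cross-terms c_i = x_i·y_{i+1} − x_{i+1}·y_i:
  48, -33, -174, -48  ⇒  2A = -207, A = -103.5.
Then Σ (x_i + x_{i+1})·c_i = 1491, so x̄ = 1491 / (6·(-103.5)) = -497/207.

-497/207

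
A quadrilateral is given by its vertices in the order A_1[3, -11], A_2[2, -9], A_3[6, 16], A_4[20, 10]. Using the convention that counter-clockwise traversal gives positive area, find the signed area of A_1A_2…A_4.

-214.5

Cross-terms: -5, 86, -260, -250  ⇒  Σ = -429
Signed area = Σ/2 = -214.5 (negative ⇒ clockwise traversal).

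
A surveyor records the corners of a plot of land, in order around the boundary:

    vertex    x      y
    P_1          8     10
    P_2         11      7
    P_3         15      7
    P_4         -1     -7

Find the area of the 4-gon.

67

Apply the surveyor's formula: 2A = Σ (x_i·y_{i+1} − x_{i+1}·y_i), indices taken mod 4.
P_1→P_2: (8)(7) − (11)(10) = -54
P_2→P_3: (11)(7) − (15)(7) = -28
P_3→P_4: (15)(-7) − (-1)(7) = -98
P_4→P_1: (-1)(10) − (8)(-7) = 46
Σ = -134
Area = |Σ|/2 = 67.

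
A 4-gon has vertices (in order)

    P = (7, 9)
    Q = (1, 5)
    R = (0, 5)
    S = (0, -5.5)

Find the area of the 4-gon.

Apply the surveyor's formula: 2A = Σ (x_i·y_{i+1} − x_{i+1}·y_i), indices taken mod 4.
Σ = (26) + (5) + (0) + (38.5) = 69.5
Area = |Σ|/2 = 34.75.

34.75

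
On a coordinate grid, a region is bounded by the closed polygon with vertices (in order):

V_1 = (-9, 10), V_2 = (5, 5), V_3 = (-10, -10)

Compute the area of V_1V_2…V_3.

142.5

Apply Gauss's area formula: 2A = Σ (x_i·y_{i+1} − x_{i+1}·y_i), indices taken mod 3.
Cross-terms: -95, 0, -190  ⇒  Σ = -285
Area = |Σ|/2 = 142.5.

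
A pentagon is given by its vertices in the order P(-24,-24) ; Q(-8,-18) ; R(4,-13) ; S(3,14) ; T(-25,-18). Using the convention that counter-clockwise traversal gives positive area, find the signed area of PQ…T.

Apply the shoelace formula: 2A = Σ (x_i·y_{i+1} − x_{i+1}·y_i), indices taken mod 5.
Cross-terms: 240, 176, 95, 296, 168  ⇒  Σ = 975
Signed area = Σ/2 = 487.5 (positive ⇒ counter-clockwise traversal).

487.5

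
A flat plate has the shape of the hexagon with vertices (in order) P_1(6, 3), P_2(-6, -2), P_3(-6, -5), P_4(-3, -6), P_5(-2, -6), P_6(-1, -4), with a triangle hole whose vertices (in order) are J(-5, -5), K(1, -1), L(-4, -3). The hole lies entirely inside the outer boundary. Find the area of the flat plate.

Outer boundary:
Cross-terms: 6, 18, 21, 6, 2, 21  ⇒  Σ = 74
Area = |Σ|/2 = 37.
Hole:
Apply the shoelace (surveyor's) formula: 2A = Σ (x_i·y_{i+1} − x_{i+1}·y_i), indices taken mod 3.
Σ = (10) + (-7) + (5) = 8
Area = |Σ|/2 = 4.
Net area = 37 − 4 = 33.

33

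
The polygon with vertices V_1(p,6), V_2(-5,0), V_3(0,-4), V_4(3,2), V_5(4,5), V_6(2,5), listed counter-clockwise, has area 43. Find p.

The doubled signed area Σ (x_i y_{i+1} − x_{i+1} y_i) is linear in p.
With p=0 it equals 91; the coefficient of p is -5 (from the two edges through V_1).
So -5·p + 91 = 2·43 = 86 ⇒ p = 1.

1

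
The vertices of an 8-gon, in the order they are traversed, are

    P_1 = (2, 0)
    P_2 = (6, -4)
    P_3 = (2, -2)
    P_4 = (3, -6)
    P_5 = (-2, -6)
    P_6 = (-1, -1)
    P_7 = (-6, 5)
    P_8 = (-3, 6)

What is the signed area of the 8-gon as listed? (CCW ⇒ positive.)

-48

Σ = (-8) + (-4) + (-6) + (-30) + (-4) + (-11) + (-21) + (-12) = -96
Signed area = Σ/2 = -48 (negative ⇒ clockwise traversal).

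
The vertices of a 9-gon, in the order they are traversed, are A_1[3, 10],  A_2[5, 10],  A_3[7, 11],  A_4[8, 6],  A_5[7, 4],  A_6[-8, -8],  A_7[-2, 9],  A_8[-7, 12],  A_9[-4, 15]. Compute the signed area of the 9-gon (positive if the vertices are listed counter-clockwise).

-153

Apply the shoelace (surveyor's) formula: 2A = Σ (x_i·y_{i+1} − x_{i+1}·y_i), indices taken mod 9.
Σ = (-20) + (-15) + (-46) + (-10) + (-24) + (-88) + (39) + (-57) + (-85) = -306
Signed area = Σ/2 = -153 (negative ⇒ clockwise traversal).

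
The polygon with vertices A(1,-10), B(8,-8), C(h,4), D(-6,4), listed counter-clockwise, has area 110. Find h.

3

Write out the shoelace sum; only the two edges meeting at C involve h:
2·Area = [(8·4 − h·(-8)) + (h·4 − (-6)·4)] + 128
       = 12·h + 184 = 220
⇒ h = 3.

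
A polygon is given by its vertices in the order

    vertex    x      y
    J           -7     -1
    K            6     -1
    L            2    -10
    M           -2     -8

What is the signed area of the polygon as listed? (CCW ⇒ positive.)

J→K: (-7)(-1) − (6)(-1) = 13
K→L: (6)(-10) − (2)(-1) = -58
L→M: (2)(-8) − (-2)(-10) = -36
M→J: (-2)(-1) − (-7)(-8) = -54
Σ = -135
Signed area = Σ/2 = -67.5 (negative ⇒ clockwise traversal).

-67.5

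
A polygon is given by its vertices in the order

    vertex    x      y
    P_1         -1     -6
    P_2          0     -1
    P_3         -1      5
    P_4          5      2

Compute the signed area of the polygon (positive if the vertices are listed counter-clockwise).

Cross-terms: 1, -1, -27, -28  ⇒  Σ = -55
Signed area = Σ/2 = -27.5 (negative ⇒ clockwise traversal).

-27.5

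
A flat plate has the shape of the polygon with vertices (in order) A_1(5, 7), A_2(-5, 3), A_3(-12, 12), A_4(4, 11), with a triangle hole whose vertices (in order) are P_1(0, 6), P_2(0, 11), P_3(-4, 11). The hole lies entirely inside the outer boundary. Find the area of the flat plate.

80.5

Outer boundary:
Apply the shoelace (surveyor's) formula: 2A = Σ (x_i·y_{i+1} − x_{i+1}·y_i), indices taken mod 4.
A_1→A_2: (5)(3) − (-5)(7) = 50
A_2→A_3: (-5)(12) − (-12)(3) = -24
A_3→A_4: (-12)(11) − (4)(12) = -180
A_4→A_1: (4)(7) − (5)(11) = -27
Σ = -181
Area = |Σ|/2 = 90.5.
Hole:
Apply the shoelace (surveyor's) formula: 2A = Σ (x_i·y_{i+1} − x_{i+1}·y_i), indices taken mod 3.
P_1→P_2: (0)(11) − (0)(6) = 0
P_2→P_3: (0)(11) − (-4)(11) = 44
P_3→P_1: (-4)(6) − (0)(11) = -24
Σ = 20
Area = |Σ|/2 = 10.
Net area = 90.5 − 10 = 80.5.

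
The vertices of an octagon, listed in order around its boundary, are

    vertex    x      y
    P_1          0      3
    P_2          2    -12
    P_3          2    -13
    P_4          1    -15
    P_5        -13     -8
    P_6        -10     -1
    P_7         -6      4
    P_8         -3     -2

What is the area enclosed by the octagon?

Cross-terms: -6, -2, -17, -203, -67, -46, 24, -9  ⇒  Σ = -326
Area = |Σ|/2 = 163.

163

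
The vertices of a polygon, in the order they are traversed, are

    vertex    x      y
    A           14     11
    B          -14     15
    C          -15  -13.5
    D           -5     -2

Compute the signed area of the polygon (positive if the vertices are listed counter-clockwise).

Cross-terms: 364, 414, -37.5, -27  ⇒  Σ = 713.5
Signed area = Σ/2 = 356.75 (positive ⇒ counter-clockwise traversal).

356.75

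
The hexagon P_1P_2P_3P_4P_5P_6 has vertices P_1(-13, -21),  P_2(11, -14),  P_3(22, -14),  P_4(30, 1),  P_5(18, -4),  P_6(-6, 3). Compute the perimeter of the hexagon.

116

|P_1P_2| = √((24)² + (7)²) = √625 = 25
|P_2P_3| = √((11)² + (0)²) = √121 = 11
|P_3P_4| = √((8)² + (15)²) = √289 = 17
|P_4P_5| = √((-12)² + (-5)²) = √169 = 13
|P_5P_6| = √((-24)² + (7)²) = √625 = 25
|P_6P_1| = √((-7)² + (-24)²) = √625 = 25
Perimeter = 25 + 11 + 17 + 13 + 25 + 25 = 116.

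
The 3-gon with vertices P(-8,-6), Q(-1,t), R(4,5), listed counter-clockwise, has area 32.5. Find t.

-5

Write out the shoelace sum; only the two edges meeting at Q involve t:
2·Area = [((-8)·t − (-1)·(-6)) + ((-1)·5 − 4·t)] + 16
       = -12·t + 5 = 65
⇒ t = -5.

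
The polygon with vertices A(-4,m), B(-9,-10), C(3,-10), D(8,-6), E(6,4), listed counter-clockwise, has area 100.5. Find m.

-7

The doubled signed area Σ (x_i y_{i+1} − x_{i+1} y_i) is linear in m.
With m=0 it equals 306; the coefficient of m is 15 (from the two edges through A).
So 15·m + 306 = 2·100.5 = 201 ⇒ m = -7.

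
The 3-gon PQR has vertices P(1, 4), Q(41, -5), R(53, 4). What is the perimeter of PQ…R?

|PQ| = √((40)² + (-9)²) = √1681 = 41
|QR| = √((12)² + (9)²) = √225 = 15
|RP| = √((-52)² + (0)²) = √2704 = 52
Perimeter = 41 + 15 + 52 = 108.

108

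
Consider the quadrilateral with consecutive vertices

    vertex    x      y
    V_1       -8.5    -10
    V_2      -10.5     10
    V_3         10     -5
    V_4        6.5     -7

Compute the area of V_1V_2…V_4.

199.75

Apply the shoelace (surveyor's) formula: 2A = Σ (x_i·y_{i+1} − x_{i+1}·y_i), indices taken mod 4.
Σ = (-190) + (-47.5) + (-37.5) + (-124.5) = -399.5
Area = |Σ|/2 = 199.75.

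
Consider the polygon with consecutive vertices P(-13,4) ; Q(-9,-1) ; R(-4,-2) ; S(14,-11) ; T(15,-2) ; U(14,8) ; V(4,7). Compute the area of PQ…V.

296.5

Apply the shoelace formula: 2A = Σ (x_i·y_{i+1} − x_{i+1}·y_i), indices taken mod 7.
P→Q: (-13)(-1) − (-9)(4) = 49
Q→R: (-9)(-2) − (-4)(-1) = 14
R→S: (-4)(-11) − (14)(-2) = 72
S→T: (14)(-2) − (15)(-11) = 137
T→U: (15)(8) − (14)(-2) = 148
U→V: (14)(7) − (4)(8) = 66
V→P: (4)(4) − (-13)(7) = 107
Σ = 593
Area = |Σ|/2 = 296.5.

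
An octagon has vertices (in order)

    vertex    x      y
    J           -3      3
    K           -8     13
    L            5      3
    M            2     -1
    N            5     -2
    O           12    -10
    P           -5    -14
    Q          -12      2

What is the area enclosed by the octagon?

Apply the shoelace formula: 2A = Σ (x_i·y_{i+1} − x_{i+1}·y_i), indices taken mod 8.
Σ = (-15) + (-89) + (-11) + (1) + (-26) + (-218) + (-178) + (-30) = -566
Area = |Σ|/2 = 283.

283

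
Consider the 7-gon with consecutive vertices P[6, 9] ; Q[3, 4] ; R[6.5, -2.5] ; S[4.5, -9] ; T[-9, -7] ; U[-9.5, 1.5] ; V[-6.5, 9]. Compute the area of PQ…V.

Apply the shoelace (surveyor's) formula: 2A = Σ (x_i·y_{i+1} − x_{i+1}·y_i), indices taken mod 7.
Σ = (-3) + (-33.5) + (-47.25) + (-112.5) + (-80) + (-75.75) + (-112.5) = -464.5
Area = |Σ|/2 = 232.25.

232.25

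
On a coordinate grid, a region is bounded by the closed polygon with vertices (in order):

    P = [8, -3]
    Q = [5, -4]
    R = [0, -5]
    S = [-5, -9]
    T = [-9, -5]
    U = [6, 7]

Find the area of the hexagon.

115

Apply the shoelace formula: 2A = Σ (x_i·y_{i+1} − x_{i+1}·y_i), indices taken mod 6.
Cross-terms: -17, -25, -25, -56, -33, -74  ⇒  Σ = -230
Area = |Σ|/2 = 115.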